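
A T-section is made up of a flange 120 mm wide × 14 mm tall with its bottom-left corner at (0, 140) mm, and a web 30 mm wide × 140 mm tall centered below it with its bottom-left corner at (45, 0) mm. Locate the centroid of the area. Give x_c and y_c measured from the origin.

web: A = 30 × 140 = 4200.00, centroid at (60.00, 70.00).
flange: A = 120 × 14 = 1680.00, centroid at (60.00, 147.00).
ΣA = 5880.00 mm²
ΣAx_c = (4200.00)(60.00) + (1680.00)(60.00) = 352800.00 mm³
ΣAy_c = (4200.00)(70.00) + (1680.00)(147.00) = 540960.00 mm³
x_c = 352800.00 / 5880.00 = 60.00 mm
y_c = 540960.00 / 5880.00 = 92.00 mm

x_c = 60.00 mm, y_c = 92.00 mm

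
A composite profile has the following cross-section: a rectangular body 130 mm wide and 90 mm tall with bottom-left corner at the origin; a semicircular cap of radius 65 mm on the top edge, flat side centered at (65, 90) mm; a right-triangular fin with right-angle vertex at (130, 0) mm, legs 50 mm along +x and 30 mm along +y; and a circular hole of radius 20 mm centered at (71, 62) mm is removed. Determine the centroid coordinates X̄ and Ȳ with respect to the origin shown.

X̄ = 68.01 mm, Ȳ = 69.35 mm

rectangular body: A = 130 × 90 = 11700.00, centroid at (65.00, 45.00).
semicircular top: A = ½π·65² = 6636.61, centroid at (65.00, 117.59).
triangular fin: A = ½·50·30 = 750.00, centroid at (146.67, 10.00).
hole: A = −π·20² = -1256.64, centroid at (71.00, 62.00).
ΣA = 17829.98 mm²
ΣAX̄ = (11700.00)(65.00) + (6636.61)(65.00) + (750.00)(146.67) + (-1256.64)(71.00) = 1212658.71 mm³
ΣAȲ = (11700.00)(45.00) + (6636.61)(117.59) + (750.00)(10.00) + (-1256.64)(62.00) = 1236467.14 mm³
X̄ = 1212658.71 / 17829.98 = 68.01 mm
Ȳ = 1236467.14 / 17829.98 = 69.35 mm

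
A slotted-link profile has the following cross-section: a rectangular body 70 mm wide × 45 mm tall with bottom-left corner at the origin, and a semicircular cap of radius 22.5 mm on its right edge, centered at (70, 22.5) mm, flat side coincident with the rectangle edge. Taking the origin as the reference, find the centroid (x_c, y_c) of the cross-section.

x_c = 43.98 mm, y_c = 22.50 mm

rectangular body: A = 70 × 45 = 3150.00, centroid at (35.00, 22.50).
semicircular end: A = ½π·22.5² = 795.22, centroid at (79.55, 22.50).
ΣA = 3945.22 mm²
ΣAx_c = (3150.00)(35.00) + (795.22)(79.55) = 173508.84 mm³
ΣAy_c = (3150.00)(22.50) + (795.22)(22.50) = 88767.35 mm³
x_c = 173508.84 / 3945.22 = 43.98 mm
y_c = 88767.35 / 3945.22 = 22.50 mm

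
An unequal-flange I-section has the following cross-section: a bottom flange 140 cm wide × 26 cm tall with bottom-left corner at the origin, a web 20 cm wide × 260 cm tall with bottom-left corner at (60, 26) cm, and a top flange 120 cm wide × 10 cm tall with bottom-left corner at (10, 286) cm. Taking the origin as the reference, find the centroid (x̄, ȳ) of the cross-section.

x̄ = 70.00 cm, ȳ = 120.29 cm

bottom flange: A = 140 × 26 = 3640.00, centroid at (70.00, 13.00).
web: A = 20 × 260 = 5200.00, centroid at (70.00, 156.00).
top flange: A = 120 × 10 = 1200.00, centroid at (70.00, 291.00).
ΣA = 10040.00 cm², ΣAx̄ = 702800.00 cm³, ΣAȳ = 1207720.00 cm³.
x̄ = 702800.00/10040.00 = 70.00 cm; ȳ = 1207720.00/10040.00 = 120.29 cm.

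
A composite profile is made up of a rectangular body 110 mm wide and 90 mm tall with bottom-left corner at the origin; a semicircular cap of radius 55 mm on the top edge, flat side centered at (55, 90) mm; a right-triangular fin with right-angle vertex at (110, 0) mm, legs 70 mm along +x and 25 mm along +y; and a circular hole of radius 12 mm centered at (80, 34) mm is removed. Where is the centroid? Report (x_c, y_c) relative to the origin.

x_c = 58.80 mm, y_c = 64.74 mm

rectangular body: A = 110 × 90 = 9900.00, centroid at (55.00, 45.00).
semicircular top: A = ½π·55² = 4751.66, centroid at (55.00, 113.34).
triangular fin: A = ½·70·25 = 875.00, centroid at (133.33, 8.33).
hole: A = −π·12² = -452.39, centroid at (80.00, 34.00).
ΣA = 15074.27 mm²
ΣAx_c = (9900.00)(55.00) + (4751.66)(55.00) + (875.00)(133.33) + (-452.39)(80.00) = 886316.76 mm³
ΣAy_c = (9900.00)(45.00) + (4751.66)(113.34) + (875.00)(8.33) + (-452.39)(34.00) = 975976.40 mm³
x_c = 886316.76 / 15074.27 = 58.80 mm
y_c = 975976.40 / 15074.27 = 64.74 mm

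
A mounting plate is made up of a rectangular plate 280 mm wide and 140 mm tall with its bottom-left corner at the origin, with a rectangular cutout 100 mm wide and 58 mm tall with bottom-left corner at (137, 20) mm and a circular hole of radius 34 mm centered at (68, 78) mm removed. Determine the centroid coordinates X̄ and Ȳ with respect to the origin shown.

plate: A = 280 × 140 = 39200.00, centroid at (140.00, 70.00).
hole 1: A = −(100 × 58) = -5800.00, centroid at (187.00, 49.00).
hole 2: A = −π·34² = -3631.68, centroid at (68.00, 78.00).
ΣA = 29768.32 mm²
ΣAX̄ = (39200.00)(140.00) + (-5800.00)(187.00) + (-3631.68)(68.00) = 4156445.68 mm³
ΣAȲ = (39200.00)(70.00) + (-5800.00)(49.00) + (-3631.68)(78.00) = 2176528.87 mm³
X̄ = 4156445.68 / 29768.32 = 139.63 mm
Ȳ = 2176528.87 / 29768.32 = 73.12 mm

X̄ = 139.63 mm, Ȳ = 73.12 mm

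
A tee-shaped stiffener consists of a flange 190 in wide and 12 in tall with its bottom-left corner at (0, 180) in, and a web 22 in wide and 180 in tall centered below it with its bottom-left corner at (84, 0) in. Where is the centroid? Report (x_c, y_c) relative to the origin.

x_c = 95.00 in, y_c = 125.08 in

web: A = 22 × 180 = 3960.00, centroid at (95.00, 90.00).
flange: A = 190 × 12 = 2280.00, centroid at (95.00, 186.00).
ΣA = 6240.00 in²
ΣAx_c = (3960.00)(95.00) + (2280.00)(95.00) = 592800.00 in³
ΣAy_c = (3960.00)(90.00) + (2280.00)(186.00) = 780480.00 in³
x_c = 592800.00 / 6240.00 = 95.00 in
y_c = 780480.00 / 6240.00 = 125.08 in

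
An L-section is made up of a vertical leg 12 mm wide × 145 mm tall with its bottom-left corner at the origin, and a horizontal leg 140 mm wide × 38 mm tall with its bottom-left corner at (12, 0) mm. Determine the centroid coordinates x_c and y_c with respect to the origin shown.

x_c = 63.27 mm, y_c = 32.19 mm

vertical leg: A = 12 × 145 = 1740.00, centroid at (6.00, 72.50).
horizontal leg: A = 140 × 38 = 5320.00, centroid at (82.00, 19.00).
ΣA = 7060.00 mm², ΣAx_c = 446680.00 mm³, ΣAy_c = 227230.00 mm³.
x_c = 446680.00/7060.00 = 63.27 mm; y_c = 227230.00/7060.00 = 32.19 mm.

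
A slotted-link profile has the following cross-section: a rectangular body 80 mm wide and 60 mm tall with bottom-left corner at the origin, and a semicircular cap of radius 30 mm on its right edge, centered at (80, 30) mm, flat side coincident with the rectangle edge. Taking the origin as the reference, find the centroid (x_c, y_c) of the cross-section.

x_c = 52.00 mm, y_c = 30.00 mm

rectangular body: A = 80 × 60 = 4800.00, centroid at (40.00, 30.00).
semicircular end: A = ½π·30² = 1413.72, centroid at (92.73, 30.00).
ΣA = 6213.72 mm²
ΣAx_c = (4800.00)(40.00) + (1413.72)(92.73) = 323097.34 mm³
ΣAy_c = (4800.00)(30.00) + (1413.72)(30.00) = 186411.50 mm³
x_c = 323097.34 / 6213.72 = 52.00 mm
y_c = 186411.50 / 6213.72 = 30.00 mm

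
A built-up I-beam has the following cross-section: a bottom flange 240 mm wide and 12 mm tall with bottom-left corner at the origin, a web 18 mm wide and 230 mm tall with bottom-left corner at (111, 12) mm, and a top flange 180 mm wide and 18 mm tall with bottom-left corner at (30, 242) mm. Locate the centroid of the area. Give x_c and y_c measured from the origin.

x_c = 120.00 mm, y_c = 132.19 mm

Part | A | x̄ᵢ | ȳᵢ | A·x̄ᵢ | A·ȳᵢ
bottom flange | 2880.00 | 120.00 | 6.00 | 345600.00 | 17280.00
web | 4140.00 | 120.00 | 127.00 | 496800.00 | 525780.00
top flange | 3240.00 | 120.00 | 251.00 | 388800.00 | 813240.00
Σ | 10260.00 |  |  | 1231200.00 | 1356300.00
x_c = 1231200.00 / 10260.00 = 120.00 mm
y_c = 1356300.00 / 10260.00 = 132.19 mm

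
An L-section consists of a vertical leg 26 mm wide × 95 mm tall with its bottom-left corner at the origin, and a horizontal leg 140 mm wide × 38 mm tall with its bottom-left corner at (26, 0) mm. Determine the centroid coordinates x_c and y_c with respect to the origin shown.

x_c = 69.68 mm, y_c = 28.04 mm

vertical leg: A = 26 × 95 = 2470.00, centroid at (13.00, 47.50).
horizontal leg: A = 140 × 38 = 5320.00, centroid at (96.00, 19.00).
ΣA = 7790.00 mm²
ΣAx_c = (2470.00)(13.00) + (5320.00)(96.00) = 542830.00 mm³
ΣAy_c = (2470.00)(47.50) + (5320.00)(19.00) = 218405.00 mm³
x_c = 542830.00 / 7790.00 = 69.68 mm
y_c = 218405.00 / 7790.00 = 28.04 mm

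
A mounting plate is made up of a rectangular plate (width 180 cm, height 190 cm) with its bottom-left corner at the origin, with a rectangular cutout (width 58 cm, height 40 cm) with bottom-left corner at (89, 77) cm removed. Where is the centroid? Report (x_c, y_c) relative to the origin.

x_c = 87.96 cm, y_c = 94.85 cm

plate: A = 180 × 190 = 34200.00, centroid at (90.00, 95.00).
hole: A = −(58 × 40) = -2320.00, centroid at (118.00, 97.00).
ΣA = 31880.00 cm², ΣAx_c = 2804240.00 cm³, ΣAy_c = 3023960.00 cm³.
x_c = 2804240.00/31880.00 = 87.96 cm; y_c = 3023960.00/31880.00 = 94.85 cm.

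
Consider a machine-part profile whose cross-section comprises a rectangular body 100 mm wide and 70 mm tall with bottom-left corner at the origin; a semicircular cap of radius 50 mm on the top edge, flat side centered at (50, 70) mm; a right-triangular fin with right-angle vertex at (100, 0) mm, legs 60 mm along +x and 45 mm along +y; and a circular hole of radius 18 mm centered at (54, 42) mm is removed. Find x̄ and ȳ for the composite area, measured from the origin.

Part | A | x̄ᵢ | ȳᵢ | A·x̄ᵢ | A·ȳᵢ
rectangular body | 7000.00 | 50.00 | 35.00 | 350000.00 | 245000.00
semicircular top | 3926.99 | 50.00 | 91.22 | 196349.54 | 358222.69
triangular fin | 1350.00 | 120.00 | 15.00 | 162000.00 | 20250.00
hole | -1017.88 | 54.00 | 42.00 | -54965.31 | -42750.79
Σ | 11259.11 |  |  | 653384.24 | 580721.90
x̄ = 653384.24 / 11259.11 = 58.03 mm
ȳ = 580721.90 / 11259.11 = 51.58 mm

x̄ = 58.03 mm, ȳ = 51.58 mm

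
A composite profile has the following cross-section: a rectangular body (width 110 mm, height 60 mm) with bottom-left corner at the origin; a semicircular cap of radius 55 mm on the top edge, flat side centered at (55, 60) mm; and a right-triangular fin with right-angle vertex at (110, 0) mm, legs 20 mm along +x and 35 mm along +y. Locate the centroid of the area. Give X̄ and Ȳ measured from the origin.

X̄ = 56.84 mm, Ȳ = 51.11 mm

rectangular body: A = 110 × 60 = 6600.00, centroid at (55.00, 30.00).
semicircular top: A = ½π·55² = 4751.66, centroid at (55.00, 83.34).
triangular fin: A = ½·20·35 = 350.00, centroid at (116.67, 11.67).
ΣA = 11701.66 mm²
ΣAX̄ = (6600.00)(55.00) + (4751.66)(55.00) + (350.00)(116.67) = 665174.57 mm³
ΣAȲ = (6600.00)(30.00) + (4751.66)(83.34) + (350.00)(11.67) = 598099.53 mm³
X̄ = 665174.57 / 11701.66 = 56.84 mm
Ȳ = 598099.53 / 11701.66 = 51.11 mm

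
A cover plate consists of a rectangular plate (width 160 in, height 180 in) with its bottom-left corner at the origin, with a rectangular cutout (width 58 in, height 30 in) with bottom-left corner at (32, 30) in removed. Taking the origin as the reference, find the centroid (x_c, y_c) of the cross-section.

plate: A = 160 × 180 = 28800.00, centroid at (80.00, 90.00).
hole: A = −(58 × 30) = -1740.00, centroid at (61.00, 45.00).
ΣA = 27060.00 in²
ΣAx_c = (28800.00)(80.00) + (-1740.00)(61.00) = 2197860.00 in³
ΣAy_c = (28800.00)(90.00) + (-1740.00)(45.00) = 2513700.00 in³
x_c = 2197860.00 / 27060.00 = 81.22 in
y_c = 2513700.00 / 27060.00 = 92.89 in

x_c = 81.22 in, y_c = 92.89 in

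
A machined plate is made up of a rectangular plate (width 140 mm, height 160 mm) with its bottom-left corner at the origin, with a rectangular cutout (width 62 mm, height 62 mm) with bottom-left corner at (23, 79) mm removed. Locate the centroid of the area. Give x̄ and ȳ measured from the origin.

Part | A | x̄ᵢ | ȳᵢ | A·x̄ᵢ | A·ȳᵢ
plate | 22400.00 | 70.00 | 80.00 | 1568000.00 | 1792000.00
hole | -3844.00 | 54.00 | 110.00 | -207576.00 | -422840.00
Σ | 18556.00 |  |  | 1360424.00 | 1369160.00
x̄ = 1360424.00 / 18556.00 = 73.31 mm
ȳ = 1369160.00 / 18556.00 = 73.79 mm

x̄ = 73.31 mm, ȳ = 73.79 mm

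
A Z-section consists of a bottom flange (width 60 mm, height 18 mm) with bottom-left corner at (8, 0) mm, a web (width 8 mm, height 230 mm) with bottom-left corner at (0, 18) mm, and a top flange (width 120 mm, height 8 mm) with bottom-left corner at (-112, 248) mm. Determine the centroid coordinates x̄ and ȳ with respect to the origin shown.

x̄ = -0.39 mm, ȳ = 127.93 mm

bottom flange: A = 60 × 18 = 1080.00, centroid at (38.00, 9.00).
web: A = 8 × 230 = 1840.00, centroid at (4.00, 133.00).
top flange: A = 120 × 8 = 960.00, centroid at (-52.00, 252.00).
ΣA = 3880.00 mm²
ΣAx̄ = (1080.00)(38.00) + (1840.00)(4.00) + (960.00)(-52.00) = -1520.00 mm³
ΣAȳ = (1080.00)(9.00) + (1840.00)(133.00) + (960.00)(252.00) = 496360.00 mm³
x̄ = -1520.00 / 3880.00 = -0.39 mm
ȳ = 496360.00 / 3880.00 = 127.93 mm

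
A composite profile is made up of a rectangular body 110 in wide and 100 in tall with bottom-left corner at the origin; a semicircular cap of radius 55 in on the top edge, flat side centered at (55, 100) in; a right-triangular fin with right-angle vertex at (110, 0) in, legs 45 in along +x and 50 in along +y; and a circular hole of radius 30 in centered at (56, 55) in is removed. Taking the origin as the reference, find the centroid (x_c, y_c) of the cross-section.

Part | A | x̄ᵢ | ȳᵢ | A·x̄ᵢ | A·ȳᵢ
rectangular body | 11000.00 | 55.00 | 50.00 | 605000.00 | 550000.00
semicircular top | 4751.66 | 55.00 | 123.34 | 261341.24 | 586082.56
triangular fin | 1125.00 | 125.00 | 16.67 | 140625.00 | 18750.00
hole | -2827.43 | 56.00 | 55.00 | -158336.27 | -155508.84
Σ | 14049.23 |  |  | 848629.97 | 999323.72
x_c = 848629.97 / 14049.23 = 60.40 in
y_c = 999323.72 / 14049.23 = 71.13 in

x_c = 60.40 in, y_c = 71.13 in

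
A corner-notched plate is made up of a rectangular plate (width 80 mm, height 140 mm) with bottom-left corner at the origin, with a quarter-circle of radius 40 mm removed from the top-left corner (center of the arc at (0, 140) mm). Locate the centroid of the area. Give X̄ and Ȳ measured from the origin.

X̄ = 42.91 mm, Ȳ = 63.30 mm

plate: A = 80 × 140 = 11200.00, centroid at (40.00, 70.00).
removed quarter-circle: A = −¼π·40² = -1256.64, centroid at (16.98, 123.02).
ΣA = 9943.36 mm²
ΣAX̄ = (11200.00)(40.00) + (-1256.64)(16.98) = 426666.67 mm³
ΣAȲ = (11200.00)(70.00) + (-1256.64)(123.02) = 629404.14 mm³
X̄ = 426666.67 / 9943.36 = 42.91 mm
Ȳ = 629404.14 / 9943.36 = 63.30 mm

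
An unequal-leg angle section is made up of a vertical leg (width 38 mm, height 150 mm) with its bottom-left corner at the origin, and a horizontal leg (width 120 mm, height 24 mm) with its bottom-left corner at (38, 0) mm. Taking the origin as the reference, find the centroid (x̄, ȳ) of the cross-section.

x̄ = 45.52 mm, ȳ = 53.85 mm

vertical leg: A = 38 × 150 = 5700.00, centroid at (19.00, 75.00).
horizontal leg: A = 120 × 24 = 2880.00, centroid at (98.00, 12.00).
ΣA = 8580.00 mm², ΣAx̄ = 390540.00 mm³, ΣAȳ = 462060.00 mm³.
x̄ = 390540.00/8580.00 = 45.52 mm; ȳ = 462060.00/8580.00 = 53.85 mm.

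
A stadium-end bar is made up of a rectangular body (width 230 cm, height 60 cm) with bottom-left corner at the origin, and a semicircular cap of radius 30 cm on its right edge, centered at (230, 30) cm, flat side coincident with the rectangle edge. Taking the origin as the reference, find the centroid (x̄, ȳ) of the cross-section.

rectangular body: A = 230 × 60 = 13800.00, centroid at (115.00, 30.00).
semicircular end: A = ½π·30² = 1413.72, centroid at (242.73, 30.00).
ΣA = 15213.72 cm²
ΣAx̄ = (13800.00)(115.00) + (1413.72)(242.73) = 1930154.84 cm³
ΣAȳ = (13800.00)(30.00) + (1413.72)(30.00) = 456411.50 cm³
x̄ = 1930154.84 / 15213.72 = 126.87 cm
ȳ = 456411.50 / 15213.72 = 30.00 cm

x̄ = 126.87 cm, ȳ = 30.00 cm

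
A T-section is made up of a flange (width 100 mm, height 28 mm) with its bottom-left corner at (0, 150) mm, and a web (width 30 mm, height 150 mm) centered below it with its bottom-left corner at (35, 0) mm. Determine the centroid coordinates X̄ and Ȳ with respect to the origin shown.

X̄ = 50.00 mm, Ȳ = 109.14 mm

web: A = 30 × 150 = 4500.00, centroid at (50.00, 75.00).
flange: A = 100 × 28 = 2800.00, centroid at (50.00, 164.00).
ΣA = 7300.00 mm², ΣAX̄ = 365000.00 mm³, ΣAȲ = 796700.00 mm³.
X̄ = 365000.00/7300.00 = 50.00 mm; Ȳ = 796700.00/7300.00 = 109.14 mm.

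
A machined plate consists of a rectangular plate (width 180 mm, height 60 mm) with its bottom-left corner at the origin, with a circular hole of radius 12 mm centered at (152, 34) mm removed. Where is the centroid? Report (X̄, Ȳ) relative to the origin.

X̄ = 87.29 mm, Ȳ = 29.83 mm

Part | A | x̄ᵢ | ȳᵢ | A·x̄ᵢ | A·ȳᵢ
plate | 10800.00 | 90.00 | 30.00 | 972000.00 | 324000.00
hole | -452.39 | 152.00 | 34.00 | -68763.18 | -15381.24
Σ | 10347.61 |  |  | 903236.82 | 308618.76
X̄ = 903236.82 / 10347.61 = 87.29 mm
Ȳ = 308618.76 / 10347.61 = 29.83 mm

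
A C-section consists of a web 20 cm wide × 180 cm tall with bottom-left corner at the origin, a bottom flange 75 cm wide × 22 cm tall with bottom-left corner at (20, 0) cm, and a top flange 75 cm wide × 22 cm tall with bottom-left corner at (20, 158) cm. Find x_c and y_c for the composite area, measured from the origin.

Part | A | x̄ᵢ | ȳᵢ | A·x̄ᵢ | A·ȳᵢ
web | 3600.00 | 10.00 | 90.00 | 36000.00 | 324000.00
bottom flange | 1650.00 | 57.50 | 11.00 | 94875.00 | 18150.00
top flange | 1650.00 | 57.50 | 169.00 | 94875.00 | 278850.00
Σ | 6900.00 |  |  | 225750.00 | 621000.00
x_c = 225750.00 / 6900.00 = 32.72 cm
y_c = 621000.00 / 6900.00 = 90.00 cm

x_c = 32.72 cm, y_c = 90.00 cm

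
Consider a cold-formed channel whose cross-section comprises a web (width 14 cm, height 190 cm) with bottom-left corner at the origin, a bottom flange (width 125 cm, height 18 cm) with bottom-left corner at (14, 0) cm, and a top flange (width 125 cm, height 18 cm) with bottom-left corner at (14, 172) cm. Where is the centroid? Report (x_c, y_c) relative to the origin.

Part | A | x̄ᵢ | ȳᵢ | A·x̄ᵢ | A·ȳᵢ
web | 2660.00 | 7.00 | 95.00 | 18620.00 | 252700.00
bottom flange | 2250.00 | 76.50 | 9.00 | 172125.00 | 20250.00
top flange | 2250.00 | 76.50 | 181.00 | 172125.00 | 407250.00
Σ | 7160.00 |  |  | 362870.00 | 680200.00
x_c = 362870.00 / 7160.00 = 50.68 cm
y_c = 680200.00 / 7160.00 = 95.00 cm

x_c = 50.68 cm, y_c = 95.00 cm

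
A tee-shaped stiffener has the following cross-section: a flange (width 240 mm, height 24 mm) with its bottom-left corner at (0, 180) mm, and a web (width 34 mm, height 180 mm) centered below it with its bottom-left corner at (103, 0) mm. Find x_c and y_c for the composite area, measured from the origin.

x_c = 120.00 mm, y_c = 139.45 mm

Part | A | x̄ᵢ | ȳᵢ | A·x̄ᵢ | A·ȳᵢ
web | 6120.00 | 120.00 | 90.00 | 734400.00 | 550800.00
flange | 5760.00 | 120.00 | 192.00 | 691200.00 | 1105920.00
Σ | 11880.00 |  |  | 1425600.00 | 1656720.00
x_c = 1425600.00 / 11880.00 = 120.00 mm
y_c = 1656720.00 / 11880.00 = 139.45 mm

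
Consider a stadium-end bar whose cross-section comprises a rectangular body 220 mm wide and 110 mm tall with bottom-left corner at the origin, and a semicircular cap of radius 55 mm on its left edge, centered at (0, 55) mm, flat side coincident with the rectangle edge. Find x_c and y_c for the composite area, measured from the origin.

rectangular body: A = 220 × 110 = 24200.00, centroid at (110.00, 55.00).
semicircular end: A = ½π·55² = 4751.66, centroid at (-23.34, 55.00).
ΣA = 28951.66 mm², ΣAx_c = 2551083.33 mm³, ΣAy_c = 1592341.24 mm³.
x_c = 2551083.33/28951.66 = 88.12 mm; y_c = 1592341.24/28951.66 = 55.00 mm.

x_c = 88.12 mm, y_c = 55.00 mm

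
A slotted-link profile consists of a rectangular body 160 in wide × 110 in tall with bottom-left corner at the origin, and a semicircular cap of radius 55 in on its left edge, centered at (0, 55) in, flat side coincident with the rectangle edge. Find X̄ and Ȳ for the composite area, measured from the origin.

Part | A | x̄ᵢ | ȳᵢ | A·x̄ᵢ | A·ȳᵢ
rectangular body | 17600.00 | 80.00 | 55.00 | 1408000.00 | 968000.00
semicircular end | 4751.66 | -23.34 | 55.00 | -110916.67 | 261341.24
Σ | 22351.66 |  |  | 1297083.33 | 1229341.24
X̄ = 1297083.33 / 22351.66 = 58.03 in
Ȳ = 1229341.24 / 22351.66 = 55.00 in

X̄ = 58.03 in, Ȳ = 55.00 in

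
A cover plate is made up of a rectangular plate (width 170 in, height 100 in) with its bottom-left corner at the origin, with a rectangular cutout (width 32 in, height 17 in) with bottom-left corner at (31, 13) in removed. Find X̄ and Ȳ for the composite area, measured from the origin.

plate: A = 170 × 100 = 17000.00, centroid at (85.00, 50.00).
hole: A = −(32 × 17) = -544.00, centroid at (47.00, 21.50).
ΣA = 16456.00 in², ΣAX̄ = 1419432.00 in³, ΣAȲ = 838304.00 in³.
X̄ = 1419432.00/16456.00 = 86.26 in; Ȳ = 838304.00/16456.00 = 50.94 in.

X̄ = 86.26 in, Ȳ = 50.94 in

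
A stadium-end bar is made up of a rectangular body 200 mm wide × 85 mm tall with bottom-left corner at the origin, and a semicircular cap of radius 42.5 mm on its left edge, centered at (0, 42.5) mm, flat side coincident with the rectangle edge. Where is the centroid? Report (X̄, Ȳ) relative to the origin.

X̄ = 83.12 mm, Ȳ = 42.50 mm

rectangular body: A = 200 × 85 = 17000.00, centroid at (100.00, 42.50).
semicircular end: A = ½π·42.5² = 2837.25, centroid at (-18.04, 42.50).
ΣA = 19837.25 mm², ΣAX̄ = 1648822.92 mm³, ΣAȲ = 843083.16 mm³.
X̄ = 1648822.92/19837.25 = 83.12 mm; Ȳ = 843083.16/19837.25 = 42.50 mm.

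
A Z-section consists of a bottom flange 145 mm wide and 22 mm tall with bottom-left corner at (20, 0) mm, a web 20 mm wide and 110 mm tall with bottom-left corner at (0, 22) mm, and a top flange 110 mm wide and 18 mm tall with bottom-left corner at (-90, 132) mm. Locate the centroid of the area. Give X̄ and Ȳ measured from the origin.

X̄ = 33.62 mm, Ȳ = 65.63 mm

Part | A | x̄ᵢ | ȳᵢ | A·x̄ᵢ | A·ȳᵢ
bottom flange | 3190.00 | 92.50 | 11.00 | 295075.00 | 35090.00
web | 2200.00 | 10.00 | 77.00 | 22000.00 | 169400.00
top flange | 1980.00 | -35.00 | 141.00 | -69300.00 | 279180.00
Σ | 7370.00 |  |  | 247775.00 | 483670.00
X̄ = 247775.00 / 7370.00 = 33.62 mm
Ȳ = 483670.00 / 7370.00 = 65.63 mm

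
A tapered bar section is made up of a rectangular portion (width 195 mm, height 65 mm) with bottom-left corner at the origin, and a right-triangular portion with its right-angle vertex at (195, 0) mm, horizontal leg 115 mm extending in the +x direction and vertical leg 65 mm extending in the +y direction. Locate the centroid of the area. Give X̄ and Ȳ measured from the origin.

X̄ = 128.43 mm, Ȳ = 30.03 mm

Part | A | x̄ᵢ | ȳᵢ | A·x̄ᵢ | A·ȳᵢ
rectangular portion | 12675.00 | 97.50 | 32.50 | 1235812.50 | 411937.50
triangular portion | 3737.50 | 233.33 | 21.67 | 872083.33 | 80979.17
Σ | 16412.50 |  |  | 2107895.83 | 492916.67
X̄ = 2107895.83 / 16412.50 = 128.43 mm
Ȳ = 492916.67 / 16412.50 = 30.03 mm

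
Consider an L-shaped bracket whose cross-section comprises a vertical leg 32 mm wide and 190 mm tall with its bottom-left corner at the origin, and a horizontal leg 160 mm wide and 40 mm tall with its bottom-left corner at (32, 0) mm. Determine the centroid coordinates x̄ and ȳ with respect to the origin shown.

Part | A | x̄ᵢ | ȳᵢ | A·x̄ᵢ | A·ȳᵢ
vertical leg | 6080.00 | 16.00 | 95.00 | 97280.00 | 577600.00
horizontal leg | 6400.00 | 112.00 | 20.00 | 716800.00 | 128000.00
Σ | 12480.00 |  |  | 814080.00 | 705600.00
x̄ = 814080.00 / 12480.00 = 65.23 mm
ȳ = 705600.00 / 12480.00 = 56.54 mm

x̄ = 65.23 mm, ȳ = 56.54 mm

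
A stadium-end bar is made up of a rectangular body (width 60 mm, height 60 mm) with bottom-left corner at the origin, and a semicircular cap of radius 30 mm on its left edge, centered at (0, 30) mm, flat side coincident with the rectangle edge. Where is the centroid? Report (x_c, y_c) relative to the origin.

rectangular body: A = 60 × 60 = 3600.00, centroid at (30.00, 30.00).
semicircular end: A = ½π·30² = 1413.72, centroid at (-12.73, 30.00).
ΣA = 5013.72 mm²
ΣAx_c = (3600.00)(30.00) + (1413.72)(-12.73) = 90000.00 mm³
ΣAy_c = (3600.00)(30.00) + (1413.72)(30.00) = 150411.50 mm³
x_c = 90000.00 / 5013.72 = 17.95 mm
y_c = 150411.50 / 5013.72 = 30.00 mm

x_c = 17.95 mm, y_c = 30.00 mm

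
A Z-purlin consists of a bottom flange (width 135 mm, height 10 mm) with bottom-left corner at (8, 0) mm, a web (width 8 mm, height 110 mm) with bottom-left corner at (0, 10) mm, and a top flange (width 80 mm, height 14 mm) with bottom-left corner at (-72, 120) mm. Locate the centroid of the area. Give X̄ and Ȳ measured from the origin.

Part | A | x̄ᵢ | ȳᵢ | A·x̄ᵢ | A·ȳᵢ
bottom flange | 1350.00 | 75.50 | 5.00 | 101925.00 | 6750.00
web | 880.00 | 4.00 | 65.00 | 3520.00 | 57200.00
top flange | 1120.00 | -32.00 | 127.00 | -35840.00 | 142240.00
Σ | 3350.00 |  |  | 69605.00 | 206190.00
X̄ = 69605.00 / 3350.00 = 20.78 mm
Ȳ = 206190.00 / 3350.00 = 61.55 mm

X̄ = 20.78 mm, Ȳ = 61.55 mm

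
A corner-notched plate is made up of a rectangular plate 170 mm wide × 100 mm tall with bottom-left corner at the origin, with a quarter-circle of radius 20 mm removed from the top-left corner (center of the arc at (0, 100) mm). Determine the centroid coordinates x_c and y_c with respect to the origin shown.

x_c = 86.44 mm, y_c = 49.22 mm

Part | A | x̄ᵢ | ȳᵢ | A·x̄ᵢ | A·ȳᵢ
plate | 17000.00 | 85.00 | 50.00 | 1445000.00 | 850000.00
removed quarter-circle | -314.16 | 8.49 | 91.51 | -2666.67 | -28749.26
Σ | 16685.84 |  |  | 1442333.33 | 821250.74
x_c = 1442333.33 / 16685.84 = 86.44 mm
y_c = 821250.74 / 16685.84 = 49.22 mm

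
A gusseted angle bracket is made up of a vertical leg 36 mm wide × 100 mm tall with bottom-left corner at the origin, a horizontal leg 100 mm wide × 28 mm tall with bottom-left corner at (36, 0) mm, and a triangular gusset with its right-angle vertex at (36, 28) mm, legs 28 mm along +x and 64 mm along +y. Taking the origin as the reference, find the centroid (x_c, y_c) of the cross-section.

x_c = 47.45 mm, y_c = 36.10 mm

Part | A | x̄ᵢ | ȳᵢ | A·x̄ᵢ | A·ȳᵢ
vertical leg | 3600.00 | 18.00 | 50.00 | 64800.00 | 180000.00
horizontal leg | 2800.00 | 86.00 | 14.00 | 240800.00 | 39200.00
gusset | 896.00 | 45.33 | 49.33 | 40618.67 | 44202.67
Σ | 7296.00 |  |  | 346218.67 | 263402.67
x_c = 346218.67 / 7296.00 = 47.45 mm
y_c = 263402.67 / 7296.00 = 36.10 mm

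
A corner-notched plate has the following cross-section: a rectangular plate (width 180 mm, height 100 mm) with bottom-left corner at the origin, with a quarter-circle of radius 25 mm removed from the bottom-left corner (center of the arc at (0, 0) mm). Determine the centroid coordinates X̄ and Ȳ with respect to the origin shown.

X̄ = 92.23 mm, Ȳ = 51.10 mm

plate: A = 180 × 100 = 18000.00, centroid at (90.00, 50.00).
removed quarter-circle: A = −¼π·25² = -490.87, centroid at (10.61, 10.61).
ΣA = 17509.13 mm²
ΣAX̄ = (18000.00)(90.00) + (-490.87)(10.61) = 1614791.67 mm³
ΣAȲ = (18000.00)(50.00) + (-490.87)(10.61) = 894791.67 mm³
X̄ = 1614791.67 / 17509.13 = 92.23 mm
Ȳ = 894791.67 / 17509.13 = 51.10 mm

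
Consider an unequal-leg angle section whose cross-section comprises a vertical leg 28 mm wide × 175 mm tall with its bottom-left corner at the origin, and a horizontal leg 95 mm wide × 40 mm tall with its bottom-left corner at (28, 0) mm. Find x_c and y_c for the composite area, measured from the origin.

x_c = 40.86 mm, y_c = 58.02 mm

vertical leg: A = 28 × 175 = 4900.00, centroid at (14.00, 87.50).
horizontal leg: A = 95 × 40 = 3800.00, centroid at (75.50, 20.00).
ΣA = 8700.00 mm²
ΣAx_c = (4900.00)(14.00) + (3800.00)(75.50) = 355500.00 mm³
ΣAy_c = (4900.00)(87.50) + (3800.00)(20.00) = 504750.00 mm³
x_c = 355500.00 / 8700.00 = 40.86 mm
y_c = 504750.00 / 8700.00 = 58.02 mm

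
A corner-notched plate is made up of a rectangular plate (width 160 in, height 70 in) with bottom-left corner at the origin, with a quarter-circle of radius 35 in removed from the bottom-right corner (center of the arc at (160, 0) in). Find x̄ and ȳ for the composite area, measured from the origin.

x̄ = 73.88 in, ȳ = 36.89 in

plate: A = 160 × 70 = 11200.00, centroid at (80.00, 35.00).
removed quarter-circle: A = −¼π·35² = -962.11, centroid at (145.15, 14.85).
ΣA = 10237.89 in², ΣAx̄ = 756353.63 in³, ΣAȳ = 377708.33 in³.
x̄ = 756353.63/10237.89 = 73.88 in; ȳ = 377708.33/10237.89 = 36.89 in.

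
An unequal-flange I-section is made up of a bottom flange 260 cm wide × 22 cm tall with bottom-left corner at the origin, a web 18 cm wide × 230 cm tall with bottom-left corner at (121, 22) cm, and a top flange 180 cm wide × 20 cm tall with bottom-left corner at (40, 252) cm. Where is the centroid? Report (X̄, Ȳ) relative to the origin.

bottom flange: A = 260 × 22 = 5720.00, centroid at (130.00, 11.00).
web: A = 18 × 230 = 4140.00, centroid at (130.00, 137.00).
top flange: A = 180 × 20 = 3600.00, centroid at (130.00, 262.00).
ΣA = 13460.00 cm²
ΣAX̄ = (5720.00)(130.00) + (4140.00)(130.00) + (3600.00)(130.00) = 1749800.00 cm³
ΣAȲ = (5720.00)(11.00) + (4140.00)(137.00) + (3600.00)(262.00) = 1573300.00 cm³
X̄ = 1749800.00 / 13460.00 = 130.00 cm
Ȳ = 1573300.00 / 13460.00 = 116.89 cm

X̄ = 130.00 cm, Ȳ = 116.89 cm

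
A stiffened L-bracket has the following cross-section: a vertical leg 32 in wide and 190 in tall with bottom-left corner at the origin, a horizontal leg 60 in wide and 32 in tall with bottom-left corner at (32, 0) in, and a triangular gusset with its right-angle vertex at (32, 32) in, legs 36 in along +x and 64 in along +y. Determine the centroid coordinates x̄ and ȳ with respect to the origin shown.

x̄ = 29.17 in, ȳ = 73.18 in

vertical leg: A = 32 × 190 = 6080.00, centroid at (16.00, 95.00).
horizontal leg: A = 60 × 32 = 1920.00, centroid at (62.00, 16.00).
gusset: A = ½·36·64 = 1152.00, centroid at (44.00, 53.33).
ΣA = 9152.00 in²
ΣAx̄ = (6080.00)(16.00) + (1920.00)(62.00) + (1152.00)(44.00) = 267008.00 in³
ΣAȳ = (6080.00)(95.00) + (1920.00)(16.00) + (1152.00)(53.33) = 669760.00 in³
x̄ = 267008.00 / 9152.00 = 29.17 in
ȳ = 669760.00 / 9152.00 = 73.18 in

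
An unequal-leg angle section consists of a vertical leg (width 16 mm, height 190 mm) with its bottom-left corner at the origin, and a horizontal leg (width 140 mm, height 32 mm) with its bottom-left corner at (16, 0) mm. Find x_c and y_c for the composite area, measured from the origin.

x_c = 54.47 mm, y_c = 47.94 mm

vertical leg: A = 16 × 190 = 3040.00, centroid at (8.00, 95.00).
horizontal leg: A = 140 × 32 = 4480.00, centroid at (86.00, 16.00).
ΣA = 7520.00 mm²
ΣAx_c = (3040.00)(8.00) + (4480.00)(86.00) = 409600.00 mm³
ΣAy_c = (3040.00)(95.00) + (4480.00)(16.00) = 360480.00 mm³
x_c = 409600.00 / 7520.00 = 54.47 mm
y_c = 360480.00 / 7520.00 = 47.94 mm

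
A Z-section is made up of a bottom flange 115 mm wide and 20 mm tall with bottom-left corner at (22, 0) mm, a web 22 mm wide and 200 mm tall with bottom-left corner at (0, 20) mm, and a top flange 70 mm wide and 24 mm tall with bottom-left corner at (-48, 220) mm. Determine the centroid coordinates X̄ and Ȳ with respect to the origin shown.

X̄ = 24.99 mm, Ȳ = 112.26 mm

Part | A | x̄ᵢ | ȳᵢ | A·x̄ᵢ | A·ȳᵢ
bottom flange | 2300.00 | 79.50 | 10.00 | 182850.00 | 23000.00
web | 4400.00 | 11.00 | 120.00 | 48400.00 | 528000.00
top flange | 1680.00 | -13.00 | 232.00 | -21840.00 | 389760.00
Σ | 8380.00 |  |  | 209410.00 | 940760.00
X̄ = 209410.00 / 8380.00 = 24.99 mm
Ȳ = 940760.00 / 8380.00 = 112.26 mm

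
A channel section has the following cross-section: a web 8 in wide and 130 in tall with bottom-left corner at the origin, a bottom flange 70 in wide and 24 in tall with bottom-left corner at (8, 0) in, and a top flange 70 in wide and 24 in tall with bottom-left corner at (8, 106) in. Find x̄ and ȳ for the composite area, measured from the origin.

x̄ = 33.78 in, ȳ = 65.00 in

Part | A | x̄ᵢ | ȳᵢ | A·x̄ᵢ | A·ȳᵢ
web | 1040.00 | 4.00 | 65.00 | 4160.00 | 67600.00
bottom flange | 1680.00 | 43.00 | 12.00 | 72240.00 | 20160.00
top flange | 1680.00 | 43.00 | 118.00 | 72240.00 | 198240.00
Σ | 4400.00 |  |  | 148640.00 | 286000.00
x̄ = 148640.00 / 4400.00 = 33.78 in
ȳ = 286000.00 / 4400.00 = 65.00 in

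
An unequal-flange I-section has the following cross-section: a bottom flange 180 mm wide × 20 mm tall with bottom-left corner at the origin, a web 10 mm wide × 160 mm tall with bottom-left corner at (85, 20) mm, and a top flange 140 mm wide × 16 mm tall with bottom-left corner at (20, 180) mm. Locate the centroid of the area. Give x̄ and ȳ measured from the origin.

x̄ = 90.00 mm, ȳ = 82.95 mm

Part | A | x̄ᵢ | ȳᵢ | A·x̄ᵢ | A·ȳᵢ
bottom flange | 3600.00 | 90.00 | 10.00 | 324000.00 | 36000.00
web | 1600.00 | 90.00 | 100.00 | 144000.00 | 160000.00
top flange | 2240.00 | 90.00 | 188.00 | 201600.00 | 421120.00
Σ | 7440.00 |  |  | 669600.00 | 617120.00
x̄ = 669600.00 / 7440.00 = 90.00 mm
ȳ = 617120.00 / 7440.00 = 82.95 mm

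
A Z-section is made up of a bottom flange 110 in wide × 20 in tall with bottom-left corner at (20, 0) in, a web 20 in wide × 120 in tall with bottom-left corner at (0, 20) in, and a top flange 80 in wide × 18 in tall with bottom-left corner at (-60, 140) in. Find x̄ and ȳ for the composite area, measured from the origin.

bottom flange: A = 110 × 20 = 2200.00, centroid at (75.00, 10.00).
web: A = 20 × 120 = 2400.00, centroid at (10.00, 80.00).
top flange: A = 80 × 18 = 1440.00, centroid at (-20.00, 149.00).
ΣA = 6040.00 in²
ΣAx̄ = (2200.00)(75.00) + (2400.00)(10.00) + (1440.00)(-20.00) = 160200.00 in³
ΣAȳ = (2200.00)(10.00) + (2400.00)(80.00) + (1440.00)(149.00) = 428560.00 in³
x̄ = 160200.00 / 6040.00 = 26.52 in
ȳ = 428560.00 / 6040.00 = 70.95 in

x̄ = 26.52 in, ȳ = 70.95 in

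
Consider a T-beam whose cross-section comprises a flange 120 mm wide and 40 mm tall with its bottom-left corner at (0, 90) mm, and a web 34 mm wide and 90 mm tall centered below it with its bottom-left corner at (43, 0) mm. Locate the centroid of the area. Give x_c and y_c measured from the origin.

web: A = 34 × 90 = 3060.00, centroid at (60.00, 45.00).
flange: A = 120 × 40 = 4800.00, centroid at (60.00, 110.00).
ΣA = 7860.00 mm²
ΣAx_c = (3060.00)(60.00) + (4800.00)(60.00) = 471600.00 mm³
ΣAy_c = (3060.00)(45.00) + (4800.00)(110.00) = 665700.00 mm³
x_c = 471600.00 / 7860.00 = 60.00 mm
y_c = 665700.00 / 7860.00 = 84.69 mm

x_c = 60.00 mm, y_c = 84.69 mm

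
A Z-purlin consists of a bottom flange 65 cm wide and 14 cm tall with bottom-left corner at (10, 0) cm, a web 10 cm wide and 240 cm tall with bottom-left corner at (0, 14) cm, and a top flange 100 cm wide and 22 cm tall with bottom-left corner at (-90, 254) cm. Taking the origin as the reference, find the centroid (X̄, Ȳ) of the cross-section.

X̄ = -6.77 cm, Ȳ = 165.33 cm

bottom flange: A = 65 × 14 = 910.00, centroid at (42.50, 7.00).
web: A = 10 × 240 = 2400.00, centroid at (5.00, 134.00).
top flange: A = 100 × 22 = 2200.00, centroid at (-40.00, 265.00).
ΣA = 5510.00 cm²
ΣAX̄ = (910.00)(42.50) + (2400.00)(5.00) + (2200.00)(-40.00) = -37325.00 cm³
ΣAȲ = (910.00)(7.00) + (2400.00)(134.00) + (2200.00)(265.00) = 910970.00 cm³
X̄ = -37325.00 / 5510.00 = -6.77 cm
Ȳ = 910970.00 / 5510.00 = 165.33 cm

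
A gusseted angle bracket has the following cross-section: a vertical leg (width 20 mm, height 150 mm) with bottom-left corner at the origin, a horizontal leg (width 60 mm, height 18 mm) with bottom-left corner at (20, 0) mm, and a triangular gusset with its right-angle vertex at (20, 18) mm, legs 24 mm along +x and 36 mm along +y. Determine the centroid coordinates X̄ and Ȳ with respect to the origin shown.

Part | A | x̄ᵢ | ȳᵢ | A·x̄ᵢ | A·ȳᵢ
vertical leg | 3000.00 | 10.00 | 75.00 | 30000.00 | 225000.00
horizontal leg | 1080.00 | 50.00 | 9.00 | 54000.00 | 9720.00
gusset | 432.00 | 28.00 | 30.00 | 12096.00 | 12960.00
Σ | 4512.00 |  |  | 96096.00 | 247680.00
X̄ = 96096.00 / 4512.00 = 21.30 mm
Ȳ = 247680.00 / 4512.00 = 54.89 mm

X̄ = 21.30 mm, Ȳ = 54.89 mm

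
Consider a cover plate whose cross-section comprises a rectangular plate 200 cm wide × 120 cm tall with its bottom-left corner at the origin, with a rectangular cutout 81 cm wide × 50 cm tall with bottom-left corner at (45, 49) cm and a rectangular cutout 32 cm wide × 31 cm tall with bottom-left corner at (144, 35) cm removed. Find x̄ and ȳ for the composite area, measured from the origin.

plate: A = 200 × 120 = 24000.00, centroid at (100.00, 60.00).
hole 1: A = −(81 × 50) = -4050.00, centroid at (85.50, 74.00).
hole 2: A = −(32 × 31) = -992.00, centroid at (160.00, 50.50).
ΣA = 18958.00 cm²
ΣAx̄ = (24000.00)(100.00) + (-4050.00)(85.50) + (-992.00)(160.00) = 1895005.00 cm³
ΣAȳ = (24000.00)(60.00) + (-4050.00)(74.00) + (-992.00)(50.50) = 1090204.00 cm³
x̄ = 1895005.00 / 18958.00 = 99.96 cm
ȳ = 1090204.00 / 18958.00 = 57.51 cm

x̄ = 99.96 cm, ȳ = 57.51 cm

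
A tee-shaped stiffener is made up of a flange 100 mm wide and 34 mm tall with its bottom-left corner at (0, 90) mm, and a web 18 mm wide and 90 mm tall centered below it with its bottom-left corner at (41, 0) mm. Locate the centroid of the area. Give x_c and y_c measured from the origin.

x_c = 50.00 mm, y_c = 86.99 mm

web: A = 18 × 90 = 1620.00, centroid at (50.00, 45.00).
flange: A = 100 × 34 = 3400.00, centroid at (50.00, 107.00).
ΣA = 5020.00 mm², ΣAx_c = 251000.00 mm³, ΣAy_c = 436700.00 mm³.
x_c = 251000.00/5020.00 = 50.00 mm; y_c = 436700.00/5020.00 = 86.99 mm.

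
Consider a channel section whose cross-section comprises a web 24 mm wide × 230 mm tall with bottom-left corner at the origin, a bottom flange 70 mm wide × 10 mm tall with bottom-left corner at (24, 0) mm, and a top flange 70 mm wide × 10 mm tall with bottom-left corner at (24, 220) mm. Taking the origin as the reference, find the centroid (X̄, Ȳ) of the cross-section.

X̄ = 21.51 mm, Ȳ = 115.00 mm

web: A = 24 × 230 = 5520.00, centroid at (12.00, 115.00).
bottom flange: A = 70 × 10 = 700.00, centroid at (59.00, 5.00).
top flange: A = 70 × 10 = 700.00, centroid at (59.00, 225.00).
ΣA = 6920.00 mm²
ΣAX̄ = (5520.00)(12.00) + (700.00)(59.00) + (700.00)(59.00) = 148840.00 mm³
ΣAȲ = (5520.00)(115.00) + (700.00)(5.00) + (700.00)(225.00) = 795800.00 mm³
X̄ = 148840.00 / 6920.00 = 21.51 mm
Ȳ = 795800.00 / 6920.00 = 115.00 mm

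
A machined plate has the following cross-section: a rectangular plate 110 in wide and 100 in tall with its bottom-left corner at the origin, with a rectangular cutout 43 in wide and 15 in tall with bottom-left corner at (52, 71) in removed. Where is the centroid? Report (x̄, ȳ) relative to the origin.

x̄ = 53.85 in, ȳ = 48.22 in

plate: A = 110 × 100 = 11000.00, centroid at (55.00, 50.00).
hole: A = −(43 × 15) = -645.00, centroid at (73.50, 78.50).
ΣA = 10355.00 in², ΣAx̄ = 557592.50 in³, ΣAȳ = 499367.50 in³.
x̄ = 557592.50/10355.00 = 53.85 in; ȳ = 499367.50/10355.00 = 48.22 in.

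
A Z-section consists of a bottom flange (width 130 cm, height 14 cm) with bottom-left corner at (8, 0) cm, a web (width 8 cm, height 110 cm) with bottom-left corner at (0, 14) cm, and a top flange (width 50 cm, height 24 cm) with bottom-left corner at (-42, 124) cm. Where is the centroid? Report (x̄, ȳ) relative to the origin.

x̄ = 29.74 cm, ȳ = 60.68 cm

bottom flange: A = 130 × 14 = 1820.00, centroid at (73.00, 7.00).
web: A = 8 × 110 = 880.00, centroid at (4.00, 69.00).
top flange: A = 50 × 24 = 1200.00, centroid at (-17.00, 136.00).
ΣA = 3900.00 cm²
ΣAx̄ = (1820.00)(73.00) + (880.00)(4.00) + (1200.00)(-17.00) = 115980.00 cm³
ΣAȳ = (1820.00)(7.00) + (880.00)(69.00) + (1200.00)(136.00) = 236660.00 cm³
x̄ = 115980.00 / 3900.00 = 29.74 cm
ȳ = 236660.00 / 3900.00 = 60.68 cm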